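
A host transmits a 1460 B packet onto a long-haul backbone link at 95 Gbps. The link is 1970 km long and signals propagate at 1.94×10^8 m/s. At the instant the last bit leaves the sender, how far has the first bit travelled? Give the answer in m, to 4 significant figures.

t_tx = L/R = 11680/95000000000 = 1.22947e-07 s.
Distance = s × t_tx = 194000000 × 1.22947e-07 = 23.85 m.

23.85 m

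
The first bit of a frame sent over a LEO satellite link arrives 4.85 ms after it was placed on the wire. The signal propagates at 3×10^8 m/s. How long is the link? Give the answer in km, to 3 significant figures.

1460 km

d = s × t_prop = 300000000 × 0.00485 = 1460 km.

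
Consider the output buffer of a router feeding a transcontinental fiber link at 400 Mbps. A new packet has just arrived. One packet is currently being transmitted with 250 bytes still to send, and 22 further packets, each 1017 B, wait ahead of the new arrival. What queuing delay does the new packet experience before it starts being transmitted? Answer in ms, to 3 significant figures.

0.452 ms

Each queued packet: L/R = 8136/400000000 = 0.02034 ms.
22 queued → 0.44748 ms.
Plus remaining 2000 bits of current packet: 0.005 ms.
Queuing delay = 0.452 ms.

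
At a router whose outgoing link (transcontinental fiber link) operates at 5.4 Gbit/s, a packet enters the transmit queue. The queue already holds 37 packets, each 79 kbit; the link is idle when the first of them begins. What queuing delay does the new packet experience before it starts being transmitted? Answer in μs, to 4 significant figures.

Each queued packet: L/R = 79000/5400000000 = 14.6296 μs.
37 queued → 541.296 μs.
Queuing delay = 541.3 μs.

541.3 μs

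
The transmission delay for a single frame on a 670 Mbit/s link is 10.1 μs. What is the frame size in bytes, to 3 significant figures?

L = R × t_tx = 670000000 b/s × 1.01e-05 s = 6767 bits.
In bytes: 6767 / 8 = 846 bytes.

846 bytes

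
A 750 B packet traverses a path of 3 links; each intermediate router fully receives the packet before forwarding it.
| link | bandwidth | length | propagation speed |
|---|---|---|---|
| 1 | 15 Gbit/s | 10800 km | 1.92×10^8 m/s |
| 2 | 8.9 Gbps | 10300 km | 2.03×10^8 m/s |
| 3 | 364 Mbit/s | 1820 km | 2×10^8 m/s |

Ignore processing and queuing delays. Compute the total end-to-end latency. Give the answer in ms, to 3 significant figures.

116 ms

L = 750 × 8 = 6000 bits.
Transmission delays (L/R per hop): 0.0004, 0.000674157, 0.0164835 ms; sum = 0.0175577 ms.
Propagation delays (d/s per hop): 56.25, 50.7389, 9.1 ms; sum = 116.089 ms.
End-to-end = 116 ms.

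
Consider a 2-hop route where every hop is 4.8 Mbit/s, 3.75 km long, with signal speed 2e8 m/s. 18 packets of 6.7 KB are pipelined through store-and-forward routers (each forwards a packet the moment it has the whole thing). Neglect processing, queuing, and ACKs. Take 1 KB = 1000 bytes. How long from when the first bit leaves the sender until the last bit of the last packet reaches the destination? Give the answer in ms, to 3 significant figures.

Per-hop transmission t_tx = L/R = 53600/4800000 = 11.1667 ms.
Per-hop propagation t_prop = 3750/200000000 = 0.01875 ms.
Pipeline fill: first packet needs 2·t_tx to clear all hops; remaining 17 packets each add one t_tx.
Total = (2+18-1)·t_tx + 2·t_prop = 19·11.1667 + 2·0.01875 = 212 ms.

212 ms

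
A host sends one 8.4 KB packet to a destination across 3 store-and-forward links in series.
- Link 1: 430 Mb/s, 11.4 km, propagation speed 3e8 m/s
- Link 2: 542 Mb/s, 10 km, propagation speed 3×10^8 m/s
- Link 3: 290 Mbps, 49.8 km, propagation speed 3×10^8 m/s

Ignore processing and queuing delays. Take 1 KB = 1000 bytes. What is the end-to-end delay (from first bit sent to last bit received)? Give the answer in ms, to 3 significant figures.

L = 67200 bits.
Transmission delays (L/R per hop): 0.156279, 0.123985, 0.231724 ms; sum = 0.511988 ms.
Propagation delays (d/s per hop): 0.038, 0.0333333, 0.166 ms; sum = 0.237333 ms.
End-to-end = 0.749 ms.

0.749 ms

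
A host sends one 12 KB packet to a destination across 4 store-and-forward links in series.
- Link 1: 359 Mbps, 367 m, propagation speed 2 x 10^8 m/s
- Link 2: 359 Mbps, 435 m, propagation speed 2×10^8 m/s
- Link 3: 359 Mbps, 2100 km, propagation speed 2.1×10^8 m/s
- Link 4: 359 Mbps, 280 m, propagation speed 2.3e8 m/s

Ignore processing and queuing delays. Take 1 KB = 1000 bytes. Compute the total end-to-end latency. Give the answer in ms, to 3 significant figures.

L = 96000 bits.
Transmission delay per hop = L/R = 96000/359000000 = 0.267409 ms; 4 hops → 1.06964 ms.
Propagation delays (d/s per hop): 0.001835, 0.002175, 10, 0.00121739 ms; sum = 10.0052 ms.
End-to-end = 11.1 ms.

11.1 ms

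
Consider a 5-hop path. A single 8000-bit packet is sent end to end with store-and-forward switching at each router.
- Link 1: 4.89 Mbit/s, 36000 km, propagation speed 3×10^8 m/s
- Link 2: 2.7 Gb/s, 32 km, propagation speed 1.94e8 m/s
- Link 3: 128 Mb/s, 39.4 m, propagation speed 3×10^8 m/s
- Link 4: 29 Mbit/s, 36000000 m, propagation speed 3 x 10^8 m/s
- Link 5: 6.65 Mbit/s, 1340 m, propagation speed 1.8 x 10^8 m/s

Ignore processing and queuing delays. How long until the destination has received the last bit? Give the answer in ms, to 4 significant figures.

Transmission delays (L/R per hop): 1.63599, 0.00296296, 0.0625, 0.275862, 1.20301 ms; sum = 3.18032 ms.
Propagation delays (d/s per hop): 120, 0.164948, 0.000131333, 120, 0.00744444 ms; sum = 240.173 ms.
End-to-end = 243.4 ms.

243.4 ms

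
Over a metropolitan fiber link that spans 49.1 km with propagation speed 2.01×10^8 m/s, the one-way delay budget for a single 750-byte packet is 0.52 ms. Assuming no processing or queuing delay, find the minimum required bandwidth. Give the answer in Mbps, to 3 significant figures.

L = 6000 bits.
Propagation delay = 49100 / 2.01e+08 = 0.244279 ms.
Transmission budget = 0.52 − 0.244279 = 0.275721 ms.
R ≥ L / t_tx = 6000 bits / 0.000275721 s = 21.8 Mbps.

21.8 Mbps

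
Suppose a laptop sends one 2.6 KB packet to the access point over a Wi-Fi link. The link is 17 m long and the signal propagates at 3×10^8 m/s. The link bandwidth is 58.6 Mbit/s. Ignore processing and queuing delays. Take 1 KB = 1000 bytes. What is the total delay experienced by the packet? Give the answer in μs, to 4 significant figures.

355.0 μs

L = 20800 bits.
Transmission delay = L/R = 20800 / 58600000 = 354.949 μs.
Propagation delay = d/s = 17 m / 300000000 m/s = 0.0566667 μs.
Total = 355.0 μs.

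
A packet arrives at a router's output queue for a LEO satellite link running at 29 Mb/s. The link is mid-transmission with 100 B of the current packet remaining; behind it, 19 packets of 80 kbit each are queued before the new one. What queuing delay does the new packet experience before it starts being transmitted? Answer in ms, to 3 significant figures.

Each queued packet: L/R = 80000/29000000 = 2.75862 ms.
19 queued → 52.4138 ms.
Plus remaining 800 bits of current packet: 0.0275862 ms.
Queuing delay = 52.4 ms.

52.4 ms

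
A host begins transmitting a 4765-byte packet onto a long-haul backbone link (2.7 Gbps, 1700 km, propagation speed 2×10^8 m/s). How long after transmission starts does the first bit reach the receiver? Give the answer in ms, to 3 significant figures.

First bit experiences only propagation delay: d/s = 1700000/200000000 = 8.50 ms.

8.50 ms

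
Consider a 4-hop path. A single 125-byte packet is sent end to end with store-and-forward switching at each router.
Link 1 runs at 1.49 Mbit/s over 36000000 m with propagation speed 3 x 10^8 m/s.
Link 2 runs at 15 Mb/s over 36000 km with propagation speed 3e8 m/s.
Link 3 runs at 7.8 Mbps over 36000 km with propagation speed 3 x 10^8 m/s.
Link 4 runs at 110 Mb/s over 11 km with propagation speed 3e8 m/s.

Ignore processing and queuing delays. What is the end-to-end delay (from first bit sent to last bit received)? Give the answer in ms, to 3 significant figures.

361 ms

L = 125 × 8 = 1000 bits.
Transmission delays (L/R per hop): 0.671141, 0.0666667, 0.128205, 0.00909091 ms; sum = 0.875104 ms.
Propagation delays (d/s per hop): 120, 120, 120, 0.0366667 ms; sum = 360.037 ms.
End-to-end = 361 ms.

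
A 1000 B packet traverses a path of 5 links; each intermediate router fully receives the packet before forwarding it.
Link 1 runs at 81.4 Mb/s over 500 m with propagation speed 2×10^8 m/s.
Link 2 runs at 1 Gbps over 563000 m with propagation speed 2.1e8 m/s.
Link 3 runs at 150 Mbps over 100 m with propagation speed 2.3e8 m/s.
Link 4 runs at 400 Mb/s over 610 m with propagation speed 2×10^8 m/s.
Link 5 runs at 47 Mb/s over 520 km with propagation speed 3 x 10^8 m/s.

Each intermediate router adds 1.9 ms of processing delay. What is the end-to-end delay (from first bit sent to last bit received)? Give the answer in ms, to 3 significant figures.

L = 1000 × 8 = 8000 bits.
Transmission delays (L/R per hop): 0.0982801, 0.008, 0.0533333, 0.02, 0.170213 ms; sum = 0.349826 ms.
Propagation delays (d/s per hop): 0.0025, 2.68095, 0.000434783, 0.00305, 1.73333 ms; sum = 4.42027 ms.
Processing at 4 router(s): 4 × 1.9 ms = 7.6 ms.
End-to-end = 12.4 ms.

12.4 ms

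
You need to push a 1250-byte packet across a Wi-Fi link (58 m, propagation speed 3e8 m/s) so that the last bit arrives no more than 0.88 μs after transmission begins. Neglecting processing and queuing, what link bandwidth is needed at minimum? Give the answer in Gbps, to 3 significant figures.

L = 10000 bits.
Propagation delay = 58 / 300000000 = 0.193333 μs.
Transmission budget = 0.88 − 0.193333 = 0.686667 μs.
R ≥ L / t_tx = 10000 bits / 6.86667e-07 s = 14.6 Gbps.

14.6 Gbps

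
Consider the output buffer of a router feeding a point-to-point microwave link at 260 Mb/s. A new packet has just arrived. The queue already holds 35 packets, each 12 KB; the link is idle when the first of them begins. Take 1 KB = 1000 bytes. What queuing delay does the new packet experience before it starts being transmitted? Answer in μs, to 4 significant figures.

12920 μs

Each queued packet: L/R = 96000/260000000 = 369.231 μs.
35 queued → 12923.1 μs.
Queuing delay = 12920 μs.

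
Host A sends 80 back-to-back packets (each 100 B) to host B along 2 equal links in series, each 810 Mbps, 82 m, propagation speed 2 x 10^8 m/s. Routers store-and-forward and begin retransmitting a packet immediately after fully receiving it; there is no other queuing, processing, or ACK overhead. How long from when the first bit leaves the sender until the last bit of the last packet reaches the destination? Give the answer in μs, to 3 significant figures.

80.8 μs

Per-hop transmission t_tx = L/R = 800/810000000 = 0.987654 μs.
Per-hop propagation t_prop = 82/200000000 = 0.41 μs.
Pipeline fill: first packet needs 2·t_tx to clear all hops; remaining 79 packets each add one t_tx.
Total = (2+80-1)·t_tx + 2·t_prop = 81·0.987654 + 2·0.41 = 80.8 μs.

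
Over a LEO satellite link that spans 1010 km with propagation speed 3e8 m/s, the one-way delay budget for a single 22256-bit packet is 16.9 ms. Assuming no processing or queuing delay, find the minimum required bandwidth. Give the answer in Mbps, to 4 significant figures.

1.645 Mbps

Propagation delay = 1010000 / 300000000 = 3.36667 ms.
Transmission budget = 16.9 − 3.36667 = 13.5333 ms.
R ≥ L / t_tx = 22256 bits / 0.0135333 s = 1.645 Mbps.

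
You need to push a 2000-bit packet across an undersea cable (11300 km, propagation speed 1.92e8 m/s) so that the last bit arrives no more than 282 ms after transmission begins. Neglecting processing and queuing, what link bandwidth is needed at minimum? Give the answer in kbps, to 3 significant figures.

8.96 kbps

Propagation delay = 11300000 / 192000000 = 58.8542 ms.
Transmission budget = 282 − 58.8542 = 223.146 ms.
R ≥ L / t_tx = 2000 bits / 0.223146 s = 8.96 kbps.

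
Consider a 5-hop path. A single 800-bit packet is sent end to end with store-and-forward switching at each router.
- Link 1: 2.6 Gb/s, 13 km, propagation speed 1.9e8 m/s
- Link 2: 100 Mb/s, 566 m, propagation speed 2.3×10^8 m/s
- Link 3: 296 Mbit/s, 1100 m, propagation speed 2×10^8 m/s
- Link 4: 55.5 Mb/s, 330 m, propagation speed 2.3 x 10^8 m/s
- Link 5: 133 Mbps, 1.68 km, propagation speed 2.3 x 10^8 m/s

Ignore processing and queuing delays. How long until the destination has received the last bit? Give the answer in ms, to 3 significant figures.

Transmission delays (L/R per hop): 0.000307692, 0.008, 0.0027027, 0.0144144, 0.00601504 ms; sum = 0.0314398 ms.
Propagation delays (d/s per hop): 0.0684211, 0.00246087, 0.0055, 0.00143478, 0.00730435 ms; sum = 0.0851211 ms.
End-to-end = 0.117 ms.

0.117 ms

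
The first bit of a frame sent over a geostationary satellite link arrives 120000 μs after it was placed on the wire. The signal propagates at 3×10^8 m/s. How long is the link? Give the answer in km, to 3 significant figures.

d = s × t_prop = 300000000 × 0.12 = 36000 km.

36000 km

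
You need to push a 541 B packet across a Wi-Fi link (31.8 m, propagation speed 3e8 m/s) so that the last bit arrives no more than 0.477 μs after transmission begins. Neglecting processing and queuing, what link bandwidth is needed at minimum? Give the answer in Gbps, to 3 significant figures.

11.7 Gbps

L = 4328 bits.
Propagation delay = 31.8 / 300000000 = 0.106 μs.
Transmission budget = 0.477 − 0.106 = 0.371 μs.
R ≥ L / t_tx = 4328 bits / 3.71e-07 s = 11.7 Gbps.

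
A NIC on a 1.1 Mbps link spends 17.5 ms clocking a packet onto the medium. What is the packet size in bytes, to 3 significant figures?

L = R × t_tx = 1100000 b/s × 0.0175 s = 19250 bits.
In bytes: 19250 / 8 = 2410 bytes.

2410 bytes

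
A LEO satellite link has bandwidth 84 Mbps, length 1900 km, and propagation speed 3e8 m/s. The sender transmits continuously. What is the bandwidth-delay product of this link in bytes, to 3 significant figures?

66500 bytes

Propagation delay = 1900000 / 300000000 = 0.00633333 s.
BDP = R × t_prop = 84000000 × 0.00633333 = 532000 bits.
In bytes: 532000/8 = 66500 bytes.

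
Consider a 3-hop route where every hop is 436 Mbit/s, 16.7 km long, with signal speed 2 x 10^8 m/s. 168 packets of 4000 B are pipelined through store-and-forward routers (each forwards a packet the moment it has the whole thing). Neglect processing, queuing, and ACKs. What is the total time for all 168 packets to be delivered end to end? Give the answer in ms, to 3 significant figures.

12.7 ms

Per-hop transmission t_tx = L/R = 32000/436000000 = 0.0733945 ms.
Per-hop propagation t_prop = 16700/200000000 = 0.0835 ms.
Pipeline fill: first packet needs 3·t_tx to clear all hops; remaining 167 packets each add one t_tx.
Total = (3+168-1)·t_tx + 3·t_prop = 170·0.0733945 + 3·0.0835 = 12.7 ms.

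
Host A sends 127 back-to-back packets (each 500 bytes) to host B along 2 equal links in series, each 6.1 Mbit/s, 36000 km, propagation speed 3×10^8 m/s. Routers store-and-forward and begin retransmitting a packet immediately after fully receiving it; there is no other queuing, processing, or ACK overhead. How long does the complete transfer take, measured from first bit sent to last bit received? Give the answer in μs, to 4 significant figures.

323900 μs

Per-hop transmission t_tx = L/R = 4000/6100000 = 655.738 μs.
Per-hop propagation t_prop = 36000000/300000000 = 120000 μs.
Pipeline fill: first packet needs 2·t_tx to clear all hops; remaining 126 packets each add one t_tx.
Total = (2+127-1)·t_tx + 2·t_prop = 128·655.738 + 2·120000 = 323900 μs.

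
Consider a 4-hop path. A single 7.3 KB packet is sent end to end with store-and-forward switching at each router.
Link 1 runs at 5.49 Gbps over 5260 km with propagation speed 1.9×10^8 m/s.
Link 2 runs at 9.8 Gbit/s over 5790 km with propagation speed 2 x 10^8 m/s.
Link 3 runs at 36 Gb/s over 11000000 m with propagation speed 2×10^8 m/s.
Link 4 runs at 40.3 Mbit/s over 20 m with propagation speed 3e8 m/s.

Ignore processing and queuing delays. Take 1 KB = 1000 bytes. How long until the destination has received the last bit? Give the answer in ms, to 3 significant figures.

L = 58400 bits.
Transmission delays (L/R per hop): 0.0106375, 0.00595918, 0.00162222, 1.44913 ms; sum = 1.46735 ms.
Propagation delays (d/s per hop): 27.6842, 28.95, 55, 6.66667e-05 ms; sum = 111.634 ms.
End-to-end = 113 ms.

113 ms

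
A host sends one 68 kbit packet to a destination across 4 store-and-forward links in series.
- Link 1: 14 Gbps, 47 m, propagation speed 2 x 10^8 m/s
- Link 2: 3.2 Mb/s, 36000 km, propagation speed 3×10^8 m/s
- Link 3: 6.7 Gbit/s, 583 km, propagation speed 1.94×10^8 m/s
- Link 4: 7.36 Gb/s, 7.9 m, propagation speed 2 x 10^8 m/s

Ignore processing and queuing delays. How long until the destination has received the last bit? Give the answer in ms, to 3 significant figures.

144 ms

L = 68000 bits.
Transmission delays (L/R per hop): 0.00485714, 21.25, 0.0101493, 0.00923913 ms; sum = 21.2742 ms.
Propagation delays (d/s per hop): 0.000235, 120, 3.00515, 3.95e-05 ms; sum = 123.005 ms.
End-to-end = 144 ms.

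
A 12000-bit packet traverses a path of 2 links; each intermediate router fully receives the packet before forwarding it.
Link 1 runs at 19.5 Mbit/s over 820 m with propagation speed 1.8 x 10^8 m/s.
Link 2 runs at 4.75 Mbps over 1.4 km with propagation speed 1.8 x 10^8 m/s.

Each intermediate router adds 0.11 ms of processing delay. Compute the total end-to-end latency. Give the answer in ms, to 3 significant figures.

3.26 ms

Transmission delays (L/R per hop): 0.615385, 2.52632 ms; sum = 3.1417 ms.
Propagation delays (d/s per hop): 0.00455556, 0.00777778 ms; sum = 0.0123333 ms.
Processing at 1 router(s): 1 × 0.11 ms = 0.11 ms.
End-to-end = 3.26 ms.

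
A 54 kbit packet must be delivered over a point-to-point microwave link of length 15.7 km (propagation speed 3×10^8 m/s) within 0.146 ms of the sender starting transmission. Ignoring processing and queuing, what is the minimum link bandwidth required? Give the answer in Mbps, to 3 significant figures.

Propagation delay = 15700 / 300000000 = 0.0523333 ms.
Transmission budget = 0.146 − 0.0523333 = 0.0936667 ms.
R ≥ L / t_tx = 54000 bits / 9.36667e-05 s = 577 Mbps.

577 Mbps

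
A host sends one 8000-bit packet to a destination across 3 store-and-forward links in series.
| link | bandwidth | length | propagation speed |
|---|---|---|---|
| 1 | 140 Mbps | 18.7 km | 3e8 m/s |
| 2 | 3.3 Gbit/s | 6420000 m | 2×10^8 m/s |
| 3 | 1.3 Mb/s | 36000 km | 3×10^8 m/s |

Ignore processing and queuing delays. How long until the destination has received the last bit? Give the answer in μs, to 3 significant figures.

Transmission delays (L/R per hop): 57.1429, 2.42424, 6153.85 μs; sum = 6213.41 μs.
Propagation delays (d/s per hop): 62.3333, 32100, 120000 μs; sum = 152162 μs.
End-to-end = 158000 μs.

158000 μs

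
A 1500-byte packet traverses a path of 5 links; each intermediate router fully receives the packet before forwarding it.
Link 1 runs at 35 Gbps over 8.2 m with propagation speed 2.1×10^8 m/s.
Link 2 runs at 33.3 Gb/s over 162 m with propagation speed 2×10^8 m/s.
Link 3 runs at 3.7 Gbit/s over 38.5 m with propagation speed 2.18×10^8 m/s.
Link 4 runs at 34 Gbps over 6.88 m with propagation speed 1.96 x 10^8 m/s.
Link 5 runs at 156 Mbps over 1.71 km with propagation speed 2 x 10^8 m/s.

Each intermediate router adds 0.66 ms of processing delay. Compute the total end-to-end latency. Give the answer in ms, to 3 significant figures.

L = 1500 × 8 = 12000 bits.
Transmission delays (L/R per hop): 0.000342857, 0.00036036, 0.00324324, 0.000352941, 0.0769231 ms; sum = 0.0812225 ms.
Propagation delays (d/s per hop): 3.90476e-05, 0.00081, 0.000176606, 3.5102e-05, 0.00855 ms; sum = 0.00961076 ms.
Processing at 4 router(s): 4 × 0.66 ms = 2.64 ms.
End-to-end = 2.73 ms.

2.73 ms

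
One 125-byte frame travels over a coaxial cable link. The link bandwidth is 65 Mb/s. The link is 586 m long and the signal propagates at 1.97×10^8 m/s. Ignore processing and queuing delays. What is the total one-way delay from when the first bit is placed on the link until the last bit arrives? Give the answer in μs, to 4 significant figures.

18.36 μs

L = 125 × 8 = 1000 bits.
Transmission delay = L/R = 1000 / 65000000 = 15.3846 μs.
Propagation delay = d/s = 586 m / 197000000 m/s = 2.97462 μs.
Total = 18.36 μs.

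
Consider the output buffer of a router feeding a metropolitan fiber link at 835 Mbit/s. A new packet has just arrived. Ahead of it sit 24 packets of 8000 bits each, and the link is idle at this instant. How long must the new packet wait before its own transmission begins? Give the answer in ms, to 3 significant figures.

0.230 ms

Each queued packet: L/R = 8000/835000000 = 0.00958084 ms.
24 queued → 0.22994 ms.
Queuing delay = 0.230 ms.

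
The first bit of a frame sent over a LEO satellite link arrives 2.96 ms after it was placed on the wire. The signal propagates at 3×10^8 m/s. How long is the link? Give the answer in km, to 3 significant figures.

d = s × t_prop = 300000000 × 0.00296 = 888 km.

888 km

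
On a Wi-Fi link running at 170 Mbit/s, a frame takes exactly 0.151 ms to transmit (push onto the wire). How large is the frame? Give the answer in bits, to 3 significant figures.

25700 bits

L = R × t_tx = 170000000 b/s × 0.000151 s = 25670 bits.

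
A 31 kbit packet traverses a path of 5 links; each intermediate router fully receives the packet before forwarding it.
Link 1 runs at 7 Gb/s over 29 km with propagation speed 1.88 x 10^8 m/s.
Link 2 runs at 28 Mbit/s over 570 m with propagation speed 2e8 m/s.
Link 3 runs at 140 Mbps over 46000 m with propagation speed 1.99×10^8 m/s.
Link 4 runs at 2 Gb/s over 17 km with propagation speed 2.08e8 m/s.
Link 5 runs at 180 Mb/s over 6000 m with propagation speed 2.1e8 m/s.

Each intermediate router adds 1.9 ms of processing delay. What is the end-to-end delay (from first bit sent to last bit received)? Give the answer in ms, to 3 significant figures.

9.62 ms

L = 31000 bits.
Transmission delays (L/R per hop): 0.00442857, 1.10714, 0.221429, 0.0155, 0.172222 ms; sum = 1.52072 ms.
Propagation delays (d/s per hop): 0.154255, 0.00285, 0.231156, 0.0817308, 0.0285714 ms; sum = 0.498563 ms.
Processing at 4 router(s): 4 × 1.9 ms = 7.6 ms.
End-to-end = 9.62 ms.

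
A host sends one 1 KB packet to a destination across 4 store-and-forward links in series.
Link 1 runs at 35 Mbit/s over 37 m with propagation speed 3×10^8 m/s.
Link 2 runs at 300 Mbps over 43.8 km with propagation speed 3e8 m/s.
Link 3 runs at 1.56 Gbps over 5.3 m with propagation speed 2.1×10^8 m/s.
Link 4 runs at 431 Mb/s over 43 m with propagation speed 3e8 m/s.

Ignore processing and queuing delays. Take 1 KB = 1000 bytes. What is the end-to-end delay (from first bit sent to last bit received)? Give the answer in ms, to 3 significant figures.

0.425 ms

L = 8000 bits.
Transmission delays (L/R per hop): 0.228571, 0.0266667, 0.00512821, 0.0185615 ms; sum = 0.278928 ms.
Propagation delays (d/s per hop): 0.000123333, 0.146, 2.52381e-05, 0.000143333 ms; sum = 0.146292 ms.
End-to-end = 0.425 ms.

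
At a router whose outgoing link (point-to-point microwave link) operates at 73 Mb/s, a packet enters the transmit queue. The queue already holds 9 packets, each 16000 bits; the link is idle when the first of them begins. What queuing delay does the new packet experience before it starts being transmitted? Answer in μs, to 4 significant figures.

Each queued packet: L/R = 16000/73000000 = 219.178 μs.
9 queued → 1972.6 μs.
Queuing delay = 1973 μs.

1973 μs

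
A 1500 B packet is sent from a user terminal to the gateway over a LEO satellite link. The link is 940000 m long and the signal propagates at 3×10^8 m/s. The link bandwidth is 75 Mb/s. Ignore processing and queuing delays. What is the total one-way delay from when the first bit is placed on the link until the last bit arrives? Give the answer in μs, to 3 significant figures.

L = 1500 × 8 = 12000 bits.
Transmission delay = L/R = 12000 / 75000000 = 160 μs.
Propagation delay = d/s = 940000 m / 300000000 m/s = 3133.33 μs.
Total = 3290 μs.

3290 μs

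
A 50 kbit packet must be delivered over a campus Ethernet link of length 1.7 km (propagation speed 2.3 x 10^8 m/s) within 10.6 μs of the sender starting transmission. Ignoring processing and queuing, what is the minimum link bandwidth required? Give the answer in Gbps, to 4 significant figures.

Propagation delay = 1700 / 2.3e+08 = 7.3913 μs.
Transmission budget = 10.6 − 7.3913 = 3.2087 μs.
R ≥ L / t_tx = 50000 bits / 3.2087e-06 s = 15.58 Gbps.

15.58 Gbps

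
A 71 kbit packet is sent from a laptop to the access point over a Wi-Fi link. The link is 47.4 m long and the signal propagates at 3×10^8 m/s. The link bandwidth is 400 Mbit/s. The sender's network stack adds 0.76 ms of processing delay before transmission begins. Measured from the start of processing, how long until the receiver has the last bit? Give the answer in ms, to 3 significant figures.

0.938 ms

L = 71000 bits.
Transmission delay = L/R = 71000 / 400000000 = 0.1775 ms.
Propagation delay = d/s = 47.4 m / 300000000 m/s = 0.000158 ms.
Plus processing delay 0.76 ms = 0.76 ms.
Total = 0.938 ms.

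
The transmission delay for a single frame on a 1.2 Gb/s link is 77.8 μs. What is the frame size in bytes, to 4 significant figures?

11670 bytes

L = R × t_tx = 1200000000 b/s × 7.78e-05 s = 93360 bits.
In bytes: 93360 / 8 = 11670 bytes.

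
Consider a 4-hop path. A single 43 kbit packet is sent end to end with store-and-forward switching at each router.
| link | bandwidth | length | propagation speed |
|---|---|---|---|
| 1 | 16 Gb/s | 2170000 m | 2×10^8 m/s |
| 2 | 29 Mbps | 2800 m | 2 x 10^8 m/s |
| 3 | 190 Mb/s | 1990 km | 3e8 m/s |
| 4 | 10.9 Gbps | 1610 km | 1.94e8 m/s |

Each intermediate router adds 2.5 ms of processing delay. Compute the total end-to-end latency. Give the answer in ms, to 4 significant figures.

L = 43000 bits.
Transmission delays (L/R per hop): 0.0026875, 1.48276, 0.226316, 0.00394495 ms; sum = 1.71571 ms.
Propagation delays (d/s per hop): 10.85, 0.014, 6.63333, 8.29897 ms; sum = 25.7963 ms.
Processing at 3 router(s): 3 × 2.5 ms = 7.5 ms.
End-to-end = 35.01 ms.

35.01 ms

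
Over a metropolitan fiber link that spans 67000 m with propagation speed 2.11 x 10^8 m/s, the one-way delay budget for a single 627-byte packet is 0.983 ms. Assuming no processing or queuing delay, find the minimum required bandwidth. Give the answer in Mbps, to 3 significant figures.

L = 5016 bits.
Propagation delay = 67000 / 211000000 = 0.317536 ms.
Transmission budget = 0.983 − 0.317536 = 0.665464 ms.
R ≥ L / t_tx = 5016 bits / 0.000665464 s = 7.54 Mbps.

7.54 Mbps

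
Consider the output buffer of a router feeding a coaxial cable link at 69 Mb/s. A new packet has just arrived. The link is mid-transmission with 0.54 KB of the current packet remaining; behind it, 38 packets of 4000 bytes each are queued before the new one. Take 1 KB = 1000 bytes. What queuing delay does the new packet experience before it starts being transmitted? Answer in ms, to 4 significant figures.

Each queued packet: L/R = 32000/69000000 = 0.463768 ms.
38 queued → 17.6232 ms.
Plus remaining 4320 bits of current packet: 0.0626087 ms.
Queuing delay = 17.69 ms.

17.69 ms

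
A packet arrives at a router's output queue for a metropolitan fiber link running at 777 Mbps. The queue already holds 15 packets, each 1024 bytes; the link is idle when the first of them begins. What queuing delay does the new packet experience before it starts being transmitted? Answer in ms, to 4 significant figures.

Each queued packet: L/R = 8192/777000000 = 0.0105431 ms.
15 queued → 0.158147 ms.
Queuing delay = 0.1581 ms.

0.1581 ms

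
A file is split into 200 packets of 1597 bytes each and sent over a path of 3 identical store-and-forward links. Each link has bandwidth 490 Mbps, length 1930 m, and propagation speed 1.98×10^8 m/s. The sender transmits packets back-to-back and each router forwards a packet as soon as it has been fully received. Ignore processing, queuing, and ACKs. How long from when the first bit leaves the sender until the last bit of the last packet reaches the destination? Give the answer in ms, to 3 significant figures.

5.30 ms

Per-hop transmission t_tx = L/R = 12776/490000000 = 0.0260735 ms.
Per-hop propagation t_prop = 1930/198000000 = 0.00974747 ms.
Pipeline fill: first packet needs 3·t_tx to clear all hops; remaining 199 packets each add one t_tx.
Total = (3+200-1)·t_tx + 3·t_prop = 202·0.0260735 + 3·0.00974747 = 5.30 ms.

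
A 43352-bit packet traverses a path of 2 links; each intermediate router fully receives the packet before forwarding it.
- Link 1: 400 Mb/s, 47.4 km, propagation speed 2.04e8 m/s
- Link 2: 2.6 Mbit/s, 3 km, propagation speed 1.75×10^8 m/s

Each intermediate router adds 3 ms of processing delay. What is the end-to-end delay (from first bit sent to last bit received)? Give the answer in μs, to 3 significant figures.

20000 μs

Transmission delays (L/R per hop): 108.38, 16673.8 μs; sum = 16782.2 μs.
Propagation delays (d/s per hop): 232.353, 17.1429 μs; sum = 249.496 μs.
Processing at 1 router(s): 1 × 3 ms = 3000 μs.
End-to-end = 20000 μs.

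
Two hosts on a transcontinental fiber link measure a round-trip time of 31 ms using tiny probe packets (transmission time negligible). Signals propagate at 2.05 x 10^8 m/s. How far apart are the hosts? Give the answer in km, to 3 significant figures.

One-way propagation = RTT/2 = 15.5 ms.
d = s × t = 2.05e+08 × 0.0155 = 3180 km.

3180 km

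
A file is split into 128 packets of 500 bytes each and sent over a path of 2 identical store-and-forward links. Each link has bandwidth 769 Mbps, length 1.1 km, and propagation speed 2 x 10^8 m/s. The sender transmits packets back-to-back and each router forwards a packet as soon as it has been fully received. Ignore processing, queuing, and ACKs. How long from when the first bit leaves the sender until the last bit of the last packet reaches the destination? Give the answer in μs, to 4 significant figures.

Per-hop transmission t_tx = L/R = 4000/769000000 = 5.20156 μs.
Per-hop propagation t_prop = 1100/200000000 = 5.5 μs.
Pipeline fill: first packet needs 2·t_tx to clear all hops; remaining 127 packets each add one t_tx.
Total = (2+128-1)·t_tx + 2·t_prop = 129·5.20156 + 2·5.5 = 682.0 μs.

682.0 μs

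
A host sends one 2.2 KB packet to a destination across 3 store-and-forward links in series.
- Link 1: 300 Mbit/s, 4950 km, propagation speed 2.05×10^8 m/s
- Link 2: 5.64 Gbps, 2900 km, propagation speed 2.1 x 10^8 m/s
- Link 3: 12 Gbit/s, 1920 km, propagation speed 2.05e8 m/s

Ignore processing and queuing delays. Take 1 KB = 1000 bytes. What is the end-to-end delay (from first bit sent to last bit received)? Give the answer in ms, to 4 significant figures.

47.38 ms

L = 17600 bits.
Transmission delays (L/R per hop): 0.0586667, 0.00312057, 0.00146667 ms; sum = 0.0632539 ms.
Propagation delays (d/s per hop): 24.1463, 13.8095, 9.36585 ms; sum = 47.3217 ms.
End-to-end = 47.38 ms.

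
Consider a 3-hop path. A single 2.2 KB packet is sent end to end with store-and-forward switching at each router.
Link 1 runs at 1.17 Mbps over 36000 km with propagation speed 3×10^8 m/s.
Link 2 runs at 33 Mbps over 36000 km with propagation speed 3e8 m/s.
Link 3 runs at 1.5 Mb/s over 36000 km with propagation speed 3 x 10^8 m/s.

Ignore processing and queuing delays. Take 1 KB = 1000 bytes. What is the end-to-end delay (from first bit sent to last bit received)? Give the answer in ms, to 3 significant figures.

L = 17600 bits.
Transmission delays (L/R per hop): 15.0427, 0.533333, 11.7333 ms; sum = 27.3094 ms.
Propagation delays (d/s per hop): 120, 120, 120 ms; sum = 360 ms.
End-to-end = 387 ms.

387 ms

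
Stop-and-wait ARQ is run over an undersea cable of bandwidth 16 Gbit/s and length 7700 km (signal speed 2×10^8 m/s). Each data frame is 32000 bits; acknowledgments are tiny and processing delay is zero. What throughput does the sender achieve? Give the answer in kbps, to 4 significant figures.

t_tx = L/R = 32000/16000000000 = 2e-06 s.
t_prop = 7700000/200000000 = 0.0385 s; RTT = 0.077 s.
Cycle = t_tx + RTT = 0.077002 s.
Throughput = L / cycle = 32000 / 0.077002 = 415.6 kbps.

415.6 kbps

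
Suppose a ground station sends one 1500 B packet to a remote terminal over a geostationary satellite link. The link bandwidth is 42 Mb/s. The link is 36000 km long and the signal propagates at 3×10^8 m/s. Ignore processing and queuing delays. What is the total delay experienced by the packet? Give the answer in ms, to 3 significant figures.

120 ms

L = 1500 × 8 = 12000 bits.
Transmission delay = L/R = 12000 / 42000000 = 0.285714 ms.
Propagation delay = d/s = 36000000 m / 300000000 m/s = 120 ms.
Total = 120 ms.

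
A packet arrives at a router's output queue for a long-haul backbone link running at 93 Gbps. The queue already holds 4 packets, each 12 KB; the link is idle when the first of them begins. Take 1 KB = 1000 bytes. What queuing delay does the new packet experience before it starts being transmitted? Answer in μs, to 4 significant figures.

Each queued packet: L/R = 96000/93000000000 = 1.03226 μs.
4 queued → 4.12903 μs.
Queuing delay = 4.129 μs.

4.129 μs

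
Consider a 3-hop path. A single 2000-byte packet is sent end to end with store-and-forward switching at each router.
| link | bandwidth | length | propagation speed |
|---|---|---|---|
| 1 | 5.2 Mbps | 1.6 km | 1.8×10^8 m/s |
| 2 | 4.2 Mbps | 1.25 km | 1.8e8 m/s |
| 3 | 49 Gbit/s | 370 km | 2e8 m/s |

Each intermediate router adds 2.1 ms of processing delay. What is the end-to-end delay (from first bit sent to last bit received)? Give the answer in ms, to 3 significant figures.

L = 2000 × 8 = 16000 bits.
Transmission delays (L/R per hop): 3.07692, 3.80952, 0.000326531 ms; sum = 6.88677 ms.
Propagation delays (d/s per hop): 0.00888889, 0.00694444, 1.85 ms; sum = 1.86583 ms.
Processing at 2 router(s): 2 × 2.1 ms = 4.2 ms.
End-to-end = 13.0 ms.

13.0 ms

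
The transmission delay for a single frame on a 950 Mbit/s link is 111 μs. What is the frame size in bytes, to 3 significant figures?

13200 bytes

L = R × t_tx = 950000000 b/s × 0.000111 s = 105450 bits.
In bytes: 105450 / 8 = 13200 bytes.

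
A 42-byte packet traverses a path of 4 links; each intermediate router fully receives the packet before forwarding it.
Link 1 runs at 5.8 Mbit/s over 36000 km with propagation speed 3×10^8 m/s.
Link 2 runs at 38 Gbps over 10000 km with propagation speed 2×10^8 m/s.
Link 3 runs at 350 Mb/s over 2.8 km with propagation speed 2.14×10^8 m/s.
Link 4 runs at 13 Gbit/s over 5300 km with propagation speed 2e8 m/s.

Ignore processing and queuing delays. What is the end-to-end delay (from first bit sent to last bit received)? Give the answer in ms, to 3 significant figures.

197 ms

L = 42 × 8 = 336 bits.
Transmission delays (L/R per hop): 0.057931, 8.84211e-06, 0.00096, 2.58462e-05 ms; sum = 0.0589257 ms.
Propagation delays (d/s per hop): 120, 50, 0.0130841, 26.5 ms; sum = 196.513 ms.
End-to-end = 197 ms.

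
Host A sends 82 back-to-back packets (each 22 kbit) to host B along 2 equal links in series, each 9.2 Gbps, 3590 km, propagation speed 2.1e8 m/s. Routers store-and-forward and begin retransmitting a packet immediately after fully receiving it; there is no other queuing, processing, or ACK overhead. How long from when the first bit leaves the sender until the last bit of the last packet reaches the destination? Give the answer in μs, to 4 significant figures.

Per-hop transmission t_tx = L/R = 22000/9200000000 = 2.3913 μs.
Per-hop propagation t_prop = 3590000/210000000 = 17095.2 μs.
Pipeline fill: first packet needs 2·t_tx to clear all hops; remaining 81 packets each add one t_tx.
Total = (2+82-1)·t_tx + 2·t_prop = 83·2.3913 + 2·17095.2 = 34390 μs.

34390 μs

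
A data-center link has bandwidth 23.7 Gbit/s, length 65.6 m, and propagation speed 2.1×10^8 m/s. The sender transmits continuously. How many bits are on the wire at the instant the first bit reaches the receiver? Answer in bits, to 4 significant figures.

Propagation delay = 65.6 / 210000000 = 3.12381e-07 s.
BDP = R × t_prop = 23700000000 × 3.12381e-07 = 7403.43 bits.

7403 bits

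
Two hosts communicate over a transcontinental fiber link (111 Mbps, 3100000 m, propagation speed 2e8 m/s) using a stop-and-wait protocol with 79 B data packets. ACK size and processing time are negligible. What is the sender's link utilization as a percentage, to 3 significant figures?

0.0184 %

t_tx = L/R = 632/111000000 = 5.69369e-06 s.
t_prop = 3100000/200000000 = 0.0155 s; RTT = 0.031 s.
Cycle = t_tx + RTT = 0.0310057 s.
Utilization = t_tx / cycle = 5.69369e-06/0.0310057 = 0.0184 %.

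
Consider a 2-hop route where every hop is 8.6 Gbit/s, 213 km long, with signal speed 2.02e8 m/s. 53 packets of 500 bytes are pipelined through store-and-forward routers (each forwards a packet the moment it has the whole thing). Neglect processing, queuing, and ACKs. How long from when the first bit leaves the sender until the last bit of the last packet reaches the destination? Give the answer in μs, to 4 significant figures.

Per-hop transmission t_tx = L/R = 4000/8600000000 = 0.465116 μs.
Per-hop propagation t_prop = 213000/202000000 = 1054.46 μs.
Pipeline fill: first packet needs 2·t_tx to clear all hops; remaining 52 packets each add one t_tx.
Total = (2+53-1)·t_tx + 2·t_prop = 54·0.465116 + 2·1054.46 = 2134 μs.

2134 μs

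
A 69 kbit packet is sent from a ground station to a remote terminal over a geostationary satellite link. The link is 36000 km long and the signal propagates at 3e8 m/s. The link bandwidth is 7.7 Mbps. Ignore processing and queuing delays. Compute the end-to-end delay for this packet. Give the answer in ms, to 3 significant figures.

L = 69000 bits.
Transmission delay = L/R = 69000 / 7700000 = 8.96104 ms.
Propagation delay = d/s = 36000000 m / 300000000 m/s = 120 ms.
Total = 129 ms.

129 ms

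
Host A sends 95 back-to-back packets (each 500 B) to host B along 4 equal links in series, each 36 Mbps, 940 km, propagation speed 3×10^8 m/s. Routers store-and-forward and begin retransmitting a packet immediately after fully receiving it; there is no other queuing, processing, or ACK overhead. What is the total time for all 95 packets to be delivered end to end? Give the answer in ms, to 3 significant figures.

Per-hop transmission t_tx = L/R = 4000/36000000 = 0.111111 ms.
Per-hop propagation t_prop = 940000/300000000 = 3.13333 ms.
Pipeline fill: first packet needs 4·t_tx to clear all hops; remaining 94 packets each add one t_tx.
Total = (4+95-1)·t_tx + 4·t_prop = 98·0.111111 + 4·3.13333 = 23.4 ms.

23.4 ms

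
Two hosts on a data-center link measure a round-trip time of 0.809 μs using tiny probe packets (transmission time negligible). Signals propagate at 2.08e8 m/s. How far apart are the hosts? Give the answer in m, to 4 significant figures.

84.14 m

One-way propagation = RTT/2 = 0.4045 μs.
d = s × t = 208000000 × 4.045e-07 = 84.14 m.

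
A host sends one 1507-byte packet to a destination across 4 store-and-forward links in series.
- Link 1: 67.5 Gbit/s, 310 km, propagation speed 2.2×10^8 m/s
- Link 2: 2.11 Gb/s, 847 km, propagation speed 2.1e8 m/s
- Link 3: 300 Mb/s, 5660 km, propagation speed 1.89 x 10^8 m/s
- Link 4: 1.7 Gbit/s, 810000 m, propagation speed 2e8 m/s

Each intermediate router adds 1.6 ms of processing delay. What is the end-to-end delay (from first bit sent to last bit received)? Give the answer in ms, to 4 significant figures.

44.29 ms

L = 1507 × 8 = 12056 bits.
Transmission delays (L/R per hop): 0.000178607, 0.00571374, 0.0401867, 0.00709176 ms; sum = 0.0531708 ms.
Propagation delays (d/s per hop): 1.40909, 4.03333, 29.9471, 4.05 ms; sum = 39.4395 ms.
Processing at 3 router(s): 3 × 1.6 ms = 4.8 ms.
End-to-end = 44.29 ms.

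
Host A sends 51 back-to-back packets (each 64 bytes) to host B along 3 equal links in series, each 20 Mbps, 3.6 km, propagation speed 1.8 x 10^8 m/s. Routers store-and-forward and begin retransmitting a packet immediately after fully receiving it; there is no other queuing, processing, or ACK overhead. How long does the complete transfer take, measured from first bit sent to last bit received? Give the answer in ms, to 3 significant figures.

Per-hop transmission t_tx = L/R = 512/20000000 = 0.0256 ms.
Per-hop propagation t_prop = 3600/180000000 = 0.02 ms.
Pipeline fill: first packet needs 3·t_tx to clear all hops; remaining 50 packets each add one t_tx.
Total = (3+51-1)·t_tx + 3·t_prop = 53·0.0256 + 3·0.02 = 1.42 ms.

1.42 ms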